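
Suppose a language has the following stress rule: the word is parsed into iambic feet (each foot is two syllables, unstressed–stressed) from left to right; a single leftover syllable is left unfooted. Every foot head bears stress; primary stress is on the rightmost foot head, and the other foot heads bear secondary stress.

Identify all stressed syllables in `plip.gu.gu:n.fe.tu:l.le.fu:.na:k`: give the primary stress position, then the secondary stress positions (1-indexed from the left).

primary 8, secondary 2, 4, 6

Parse left to right into iambic (σˈσ) feet: (plip.ˈgu) (gu:n.ˈfe) (tu:l.ˈle) (fu:.ˈna:k).
Foot heads (stressed positions): 2, 4, 6, 8.
End Rule Rightmost: primary stress on the rightmost head = syllable 8.
Secondary stress on 2, 4, 6: plip.ˌgu.gu:n.ˌfe.tu:l.ˌle.fu:.ˈna:k.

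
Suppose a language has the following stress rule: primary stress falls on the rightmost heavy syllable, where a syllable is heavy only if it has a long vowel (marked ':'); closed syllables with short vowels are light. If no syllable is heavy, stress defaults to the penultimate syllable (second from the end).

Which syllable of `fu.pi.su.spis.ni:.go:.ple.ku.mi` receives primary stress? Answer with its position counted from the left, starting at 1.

Weights: 1 fu L, 2 pi L, 3 su L, 4 spis L, 5 ni: H, 6 go: H, 7 ple L, 8 ku L, 9 mi L.
Heavy syllables in the domain: 5, 6. The rightmost is syllable 6 (go:).
Primary stress: syllable 6 → fu.pi.su.spis.ni:.ˈgo:.ple.ku.mi.

6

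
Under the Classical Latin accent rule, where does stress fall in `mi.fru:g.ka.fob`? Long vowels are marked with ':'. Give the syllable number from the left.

Classical Latin: stress the penult if heavy (long vowel or closed), else the antepenult.
Weights: 2 fru:g H, 3 ka L, 4 fob H.
The penult (syllable 3, ka) is light, so stress falls on the antepenult (syllable 2, fru:g).
Stress on syllable 2: mi.ˈfru:g.ka.fob.

2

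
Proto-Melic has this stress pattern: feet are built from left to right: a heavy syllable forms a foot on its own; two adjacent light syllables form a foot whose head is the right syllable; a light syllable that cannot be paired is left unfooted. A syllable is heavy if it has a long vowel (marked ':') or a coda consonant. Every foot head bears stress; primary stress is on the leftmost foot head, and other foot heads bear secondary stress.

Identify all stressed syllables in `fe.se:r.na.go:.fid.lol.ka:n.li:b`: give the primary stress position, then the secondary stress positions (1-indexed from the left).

primary 2, secondary 4, 5, 6, 7, 8

Weights: 1 fe L, 2 se:r H, 3 na L, 4 go: H, 5 fid H, 6 lol H, 7 ka:n H, 8 li:b H.
Parse left to right (heavy = foot alone; LL = one foot; stranded L unfooted): fe (ˈse:r) na (ˈgo:) (ˈfid) (ˈlol) (ˈka:n) (ˈli:b).
Foot heads: 2, 4, 5, 6, 7, 8.
Primary stress on the leftmost head = syllable 2.
Secondary stress on 4, 5, 6, 7, 8: fe.ˈse:r.na.ˌgo:.ˌfid.ˌlol.ˌka:n.ˌli:b.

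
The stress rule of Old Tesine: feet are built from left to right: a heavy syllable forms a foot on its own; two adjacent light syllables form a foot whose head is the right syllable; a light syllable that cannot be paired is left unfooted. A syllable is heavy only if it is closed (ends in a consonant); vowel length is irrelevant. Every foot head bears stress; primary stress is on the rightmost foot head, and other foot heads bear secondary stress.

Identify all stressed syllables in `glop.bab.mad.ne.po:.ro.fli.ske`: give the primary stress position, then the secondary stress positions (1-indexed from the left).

Weights: 1 glop H, 2 bab H, 3 mad H, 4 ne L, 5 po: L, 6 ro L, 7 fli L, 8 ske L.
Parse left to right (heavy = foot alone; LL = one foot; stranded L unfooted): (ˈglop) (ˈbab) (ˈmad) (ne.ˈpo:) (ro.ˈfli) ske.
Foot heads: 1, 2, 3, 5, 7.
Primary stress on the rightmost head = syllable 7.
Secondary stress on 1, 2, 3, 5: ˌglop.ˌbab.ˌmad.ne.ˌpo:.ro.ˈfli.ske.

primary 7, secondary 1, 2, 3, 5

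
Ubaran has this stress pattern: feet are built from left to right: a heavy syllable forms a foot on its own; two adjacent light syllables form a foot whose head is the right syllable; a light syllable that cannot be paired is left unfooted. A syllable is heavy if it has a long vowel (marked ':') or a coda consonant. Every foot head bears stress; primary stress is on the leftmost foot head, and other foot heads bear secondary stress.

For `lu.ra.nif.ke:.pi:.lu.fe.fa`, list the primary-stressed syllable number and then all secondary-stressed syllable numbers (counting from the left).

Weights: 1 lu L, 2 ra L, 3 nif H, 4 ke: H, 5 pi: H, 6 lu L, 7 fe L, 8 fa L.
Parse left to right (heavy = foot alone; LL = one foot; stranded L unfooted): (lu.ˈra) (ˈnif) (ˈke:) (ˈpi:) (lu.ˈfe) fa.
Foot heads: 2, 3, 4, 5, 7.
Primary stress on the leftmost head = syllable 2.
Secondary stress on 3, 4, 5, 7: lu.ˈra.ˌnif.ˌke:.ˌpi:.lu.ˌfe.fa.

primary 2, secondary 3, 4, 5, 7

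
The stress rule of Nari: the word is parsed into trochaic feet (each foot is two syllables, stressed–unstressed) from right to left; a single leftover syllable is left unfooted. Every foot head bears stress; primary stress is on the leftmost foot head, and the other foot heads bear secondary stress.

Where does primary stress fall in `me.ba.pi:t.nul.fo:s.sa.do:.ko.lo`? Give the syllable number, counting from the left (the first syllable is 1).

Parse right to left into trochaic (ˈσσ) feet: me (ˈba.pi:t) (ˈnul.fo:s) (ˈsa.do:) (ˈko.lo). Syllable 1 is left unfooted.
Foot heads (stressed positions): 2, 4, 6, 8.
End Rule Leftmost: primary stress on the leftmost head = syllable 2.
Primary stress: syllable 2 → me.ˈba.pi:t.nul.fo:s.sa.do:.ko.lo.

2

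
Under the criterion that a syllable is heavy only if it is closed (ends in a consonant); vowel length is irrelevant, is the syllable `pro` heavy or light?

`pro`: short vowel, open (no coda). Open (no coda) → light.

light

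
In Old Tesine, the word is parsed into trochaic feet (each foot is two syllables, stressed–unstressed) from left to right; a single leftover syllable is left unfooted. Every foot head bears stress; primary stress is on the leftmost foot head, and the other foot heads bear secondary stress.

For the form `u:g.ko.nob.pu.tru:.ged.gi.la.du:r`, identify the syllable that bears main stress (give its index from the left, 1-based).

Parse left to right into trochaic (ˈσσ) feet: (ˈu:g.ko) (ˈnob.pu) (ˈtru:.ged) (ˈgi.la) du:r. Syllable 9 is left unfooted.
Foot heads (stressed positions): 1, 3, 5, 7.
End Rule Leftmost: primary stress on the leftmost head = syllable 1.
Primary stress: syllable 1 → ˈu:g.ko.nob.pu.tru:.ged.gi.la.du:r.

1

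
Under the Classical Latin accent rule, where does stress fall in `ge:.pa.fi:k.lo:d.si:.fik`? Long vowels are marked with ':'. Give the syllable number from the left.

5

Classical Latin: stress the penult if heavy (long vowel or closed), else the antepenult.
Weights: 4 lo:d H, 5 si: H, 6 fik H.
The penult (syllable 5, si:) is heavy, so it takes stress.
Stress on syllable 5: ge:.pa.fi:k.lo:d.ˈsi:.fik.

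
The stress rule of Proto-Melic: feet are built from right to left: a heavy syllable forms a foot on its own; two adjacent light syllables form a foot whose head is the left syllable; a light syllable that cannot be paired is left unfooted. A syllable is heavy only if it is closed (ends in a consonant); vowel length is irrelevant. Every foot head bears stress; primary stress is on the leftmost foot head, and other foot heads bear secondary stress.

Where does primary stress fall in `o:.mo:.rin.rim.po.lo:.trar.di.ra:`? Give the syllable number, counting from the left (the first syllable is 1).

1

Weights: 1 o: L, 2 mo: L, 3 rin H, 4 rim H, 5 po L, 6 lo: L, 7 trar H, 8 di L, 9 ra: L.
Parse right to left (heavy = foot alone; LL = one foot; stranded L unfooted): (ˈo:.mo:) (ˈrin) (ˈrim) (ˈpo.lo:) (ˈtrar) (ˈdi.ra:).
Foot heads: 1, 3, 4, 5, 7, 8.
Primary stress on the leftmost head = syllable 1.
Primary stress: syllable 1 → ˈo:.mo:.rin.rim.po.lo:.trar.di.ra:.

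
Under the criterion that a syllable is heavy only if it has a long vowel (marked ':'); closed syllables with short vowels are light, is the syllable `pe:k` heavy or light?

`pe:k`: long vowel, closed (coda /k/). Long vowel → heavy.

heavy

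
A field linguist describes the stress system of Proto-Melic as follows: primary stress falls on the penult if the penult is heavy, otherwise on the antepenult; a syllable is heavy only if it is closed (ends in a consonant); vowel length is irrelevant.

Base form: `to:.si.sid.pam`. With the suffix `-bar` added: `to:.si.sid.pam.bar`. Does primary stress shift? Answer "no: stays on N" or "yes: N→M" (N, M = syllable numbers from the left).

Base `to:.si.sid.pam` (4 syllables):
  Weights: 2 si L, 3 sid H, 4 pam H.
  The penult (syllable 3, sid) is heavy, so it takes stress.
  → primary stress on syllable 3.
Suffixed `to:.si.sid.pam.bar` (5 syllables):
  Weights: 3 sid H, 4 pam H, 5 bar H.
  The penult (syllable 4, pam) is heavy, so it takes stress.
  → primary stress on syllable 4.

yes: 3→4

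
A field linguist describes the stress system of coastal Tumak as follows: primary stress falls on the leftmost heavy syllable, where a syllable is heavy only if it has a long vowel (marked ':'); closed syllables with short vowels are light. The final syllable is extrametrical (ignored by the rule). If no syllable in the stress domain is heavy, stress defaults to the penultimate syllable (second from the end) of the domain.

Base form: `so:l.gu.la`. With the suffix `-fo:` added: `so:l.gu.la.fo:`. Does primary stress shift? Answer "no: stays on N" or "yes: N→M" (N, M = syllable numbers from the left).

no: stays on 1

Base `so:l.gu.la` (3 syllables):
  The final syllable (3, la) is extrametrical; the stress domain is syllables 1–2.
  Weights: 1 so:l H, 2 gu L.
  Heavy syllables in the domain: 1. The leftmost is syllable 1 (so:l).
  → primary stress on syllable 1.
Suffixed `so:l.gu.la.fo:` (4 syllables):
  The final syllable (4, fo:) is extrametrical; the stress domain is syllables 1–3.
  Weights: 1 so:l H, 2 gu L, 3 la L.
  Heavy syllables in the domain: 1. The leftmost is syllable 1 (so:l).
  → primary stress on syllable 1.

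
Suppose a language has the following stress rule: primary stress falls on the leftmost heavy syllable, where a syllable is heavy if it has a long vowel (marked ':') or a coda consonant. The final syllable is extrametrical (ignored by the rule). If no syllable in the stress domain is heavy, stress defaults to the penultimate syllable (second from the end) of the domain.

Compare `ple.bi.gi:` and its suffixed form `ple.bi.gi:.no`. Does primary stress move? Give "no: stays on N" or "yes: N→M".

Base `ple.bi.gi:` (3 syllables):
  The final syllable (3, gi:) is extrametrical; the stress domain is syllables 1–2.
  Weights: 1 ple L, 2 bi L.
  No heavy syllable in the domain; default to the penultimate syllable (second from the end) of the domain = syllable 1.
  → primary stress on syllable 1.
Suffixed `ple.bi.gi:.no` (4 syllables):
  The final syllable (4, no) is extrametrical; the stress domain is syllables 1–3.
  Weights: 1 ple L, 2 bi L, 3 gi: H.
  Heavy syllables in the domain: 3. The leftmost is syllable 3 (gi:).
  → primary stress on syllable 3.

yes: 1→3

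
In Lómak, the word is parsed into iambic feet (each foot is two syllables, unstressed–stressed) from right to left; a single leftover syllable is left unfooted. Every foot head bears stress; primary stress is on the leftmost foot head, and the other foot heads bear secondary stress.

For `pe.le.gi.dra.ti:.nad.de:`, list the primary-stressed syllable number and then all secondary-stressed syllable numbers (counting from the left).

primary 3, secondary 5, 7

Parse right to left into iambic (σˈσ) feet: pe (le.ˈgi) (dra.ˈti:) (nad.ˈde:). Syllable 1 is left unfooted.
Foot heads (stressed positions): 3, 5, 7.
End Rule Leftmost: primary stress on the leftmost head = syllable 3.
Secondary stress on 5, 7: pe.le.ˈgi.dra.ˌti:.nad.ˌde:.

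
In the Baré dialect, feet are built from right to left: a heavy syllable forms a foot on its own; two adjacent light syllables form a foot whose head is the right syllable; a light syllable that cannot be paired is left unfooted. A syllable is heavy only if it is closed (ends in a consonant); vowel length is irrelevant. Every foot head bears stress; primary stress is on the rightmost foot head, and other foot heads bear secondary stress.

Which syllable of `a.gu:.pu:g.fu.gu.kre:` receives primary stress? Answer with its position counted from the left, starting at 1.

6

Weights: 1 a L, 2 gu: L, 3 pu:g H, 4 fu L, 5 gu L, 6 kre: L.
Parse right to left (heavy = foot alone; LL = one foot; stranded L unfooted): (a.ˈgu:) (ˈpu:g) fu (gu.ˈkre:).
Foot heads: 2, 3, 6.
Primary stress on the rightmost head = syllable 6.
Primary stress: syllable 6 → a.gu:.pu:g.fu.gu.ˈkre:.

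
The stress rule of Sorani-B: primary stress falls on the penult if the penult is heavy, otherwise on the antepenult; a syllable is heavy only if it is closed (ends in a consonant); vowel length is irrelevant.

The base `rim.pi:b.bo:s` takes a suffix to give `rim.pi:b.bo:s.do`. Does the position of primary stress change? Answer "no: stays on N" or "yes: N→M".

Base `rim.pi:b.bo:s` (3 syllables):
  Weights: 1 rim H, 2 pi:b H, 3 bo:s H.
  The penult (syllable 2, pi:b) is heavy, so it takes stress.
  → primary stress on syllable 2.
Suffixed `rim.pi:b.bo:s.do` (4 syllables):
  Weights: 2 pi:b H, 3 bo:s H, 4 do L.
  The penult (syllable 3, bo:s) is heavy, so it takes stress.
  → primary stress on syllable 3.

yes: 2→3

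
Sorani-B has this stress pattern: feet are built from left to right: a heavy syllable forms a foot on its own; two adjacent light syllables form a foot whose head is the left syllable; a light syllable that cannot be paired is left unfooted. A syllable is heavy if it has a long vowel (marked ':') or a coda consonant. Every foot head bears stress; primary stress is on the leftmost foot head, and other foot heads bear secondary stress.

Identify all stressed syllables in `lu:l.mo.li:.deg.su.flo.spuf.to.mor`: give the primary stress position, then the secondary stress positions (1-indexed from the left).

primary 1, secondary 3, 4, 5, 7, 9

Weights: 1 lu:l H, 2 mo L, 3 li: H, 4 deg H, 5 su L, 6 flo L, 7 spuf H, 8 to L, 9 mor H.
Parse left to right (heavy = foot alone; LL = one foot; stranded L unfooted): (ˈlu:l) mo (ˈli:) (ˈdeg) (ˈsu.flo) (ˈspuf) to (ˈmor).
Foot heads: 1, 3, 4, 5, 7, 9.
Primary stress on the leftmost head = syllable 1.
Secondary stress on 3, 4, 5, 7, 9: ˈlu:l.mo.ˌli:.ˌdeg.ˌsu.flo.ˌspuf.to.ˌmor.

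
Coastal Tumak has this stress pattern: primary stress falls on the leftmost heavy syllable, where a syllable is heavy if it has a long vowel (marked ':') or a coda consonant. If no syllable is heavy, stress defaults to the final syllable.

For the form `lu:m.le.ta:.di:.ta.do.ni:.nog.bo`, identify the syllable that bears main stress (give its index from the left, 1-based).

Weights: 1 lu:m H, 2 le L, 3 ta: H, 4 di: H, 5 ta L, 6 do L, 7 ni: H, 8 nog H, 9 bo L.
Heavy syllables in the domain: 1, 3, 4, 7, 8. The leftmost is syllable 1 (lu:m).
Primary stress: syllable 1 → ˈlu:m.le.ta:.di:.ta.do.ni:.nog.bo.

1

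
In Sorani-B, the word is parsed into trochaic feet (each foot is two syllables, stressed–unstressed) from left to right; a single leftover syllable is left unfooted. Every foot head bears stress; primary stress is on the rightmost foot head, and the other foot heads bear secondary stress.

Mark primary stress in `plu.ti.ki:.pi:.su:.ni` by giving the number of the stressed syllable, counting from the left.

Parse left to right into trochaic (ˈσσ) feet: (ˈplu.ti) (ˈki:.pi:) (ˈsu:.ni).
Foot heads (stressed positions): 1, 3, 5.
End Rule Rightmost: primary stress on the rightmost head = syllable 5.
Primary stress: syllable 5 → plu.ti.ki:.pi:.ˈsu:.ni.

5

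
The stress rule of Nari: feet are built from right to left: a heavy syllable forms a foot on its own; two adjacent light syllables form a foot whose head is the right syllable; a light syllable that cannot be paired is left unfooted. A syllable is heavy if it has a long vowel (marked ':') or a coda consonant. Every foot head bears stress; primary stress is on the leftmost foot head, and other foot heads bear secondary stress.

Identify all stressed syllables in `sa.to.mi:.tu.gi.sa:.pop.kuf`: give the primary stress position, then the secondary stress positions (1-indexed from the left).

Weights: 1 sa L, 2 to L, 3 mi: H, 4 tu L, 5 gi L, 6 sa: H, 7 pop H, 8 kuf H.
Parse right to left (heavy = foot alone; LL = one foot; stranded L unfooted): (sa.ˈto) (ˈmi:) (tu.ˈgi) (ˈsa:) (ˈpop) (ˈkuf).
Foot heads: 2, 3, 5, 6, 7, 8.
Primary stress on the leftmost head = syllable 2.
Secondary stress on 3, 5, 6, 7, 8: sa.ˈto.ˌmi:.tu.ˌgi.ˌsa:.ˌpop.ˌkuf.

primary 2, secondary 3, 5, 6, 7, 8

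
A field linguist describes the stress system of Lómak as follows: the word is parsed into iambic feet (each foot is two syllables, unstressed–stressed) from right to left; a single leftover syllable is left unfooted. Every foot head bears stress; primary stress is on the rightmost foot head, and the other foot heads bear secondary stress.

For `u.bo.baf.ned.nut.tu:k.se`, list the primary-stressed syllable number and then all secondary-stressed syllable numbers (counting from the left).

primary 7, secondary 3, 5

Parse right to left into iambic (σˈσ) feet: u (bo.ˈbaf) (ned.ˈnut) (tu:k.ˈse). Syllable 1 is left unfooted.
Foot heads (stressed positions): 3, 5, 7.
End Rule Rightmost: primary stress on the rightmost head = syllable 7.
Secondary stress on 3, 5: u.bo.ˌbaf.ned.ˌnut.tu:k.ˈse.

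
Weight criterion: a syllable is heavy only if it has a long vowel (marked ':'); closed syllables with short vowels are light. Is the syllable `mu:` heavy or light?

heavy

`mu:`: long vowel, open (no coda). Long vowel → heavy.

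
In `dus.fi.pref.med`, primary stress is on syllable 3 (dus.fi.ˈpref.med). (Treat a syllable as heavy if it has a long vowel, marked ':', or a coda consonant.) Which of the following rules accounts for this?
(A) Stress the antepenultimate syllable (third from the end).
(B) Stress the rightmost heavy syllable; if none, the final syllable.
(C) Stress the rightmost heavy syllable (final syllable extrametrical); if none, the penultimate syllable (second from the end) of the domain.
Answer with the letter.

C

Rule A → syllable 2 (observed: 3).
Rule B → syllable 4 (observed: 3).
Rule C → syllable 3 ✓.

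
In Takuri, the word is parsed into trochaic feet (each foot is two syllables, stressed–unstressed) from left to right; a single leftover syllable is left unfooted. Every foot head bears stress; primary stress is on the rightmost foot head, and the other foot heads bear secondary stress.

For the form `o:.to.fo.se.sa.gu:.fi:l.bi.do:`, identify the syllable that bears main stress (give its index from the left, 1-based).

7

Parse left to right into trochaic (ˈσσ) feet: (ˈo:.to) (ˈfo.se) (ˈsa.gu:) (ˈfi:l.bi) do:. Syllable 9 is left unfooted.
Foot heads (stressed positions): 1, 3, 5, 7.
End Rule Rightmost: primary stress on the rightmost head = syllable 7.
Primary stress: syllable 7 → o:.to.fo.se.sa.gu:.ˈfi:l.bi.do:.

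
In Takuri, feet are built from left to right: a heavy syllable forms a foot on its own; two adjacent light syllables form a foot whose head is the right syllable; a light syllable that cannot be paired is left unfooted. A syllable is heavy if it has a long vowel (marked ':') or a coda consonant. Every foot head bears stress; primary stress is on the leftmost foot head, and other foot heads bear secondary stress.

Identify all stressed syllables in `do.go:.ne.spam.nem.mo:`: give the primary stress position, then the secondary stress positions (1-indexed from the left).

Weights: 1 do L, 2 go: H, 3 ne L, 4 spam H, 5 nem H, 6 mo: H.
Parse left to right (heavy = foot alone; LL = one foot; stranded L unfooted): do (ˈgo:) ne (ˈspam) (ˈnem) (ˈmo:).
Foot heads: 2, 4, 5, 6.
Primary stress on the leftmost head = syllable 2.
Secondary stress on 4, 5, 6: do.ˈgo:.ne.ˌspam.ˌnem.ˌmo:.

primary 2, secondary 4, 5, 6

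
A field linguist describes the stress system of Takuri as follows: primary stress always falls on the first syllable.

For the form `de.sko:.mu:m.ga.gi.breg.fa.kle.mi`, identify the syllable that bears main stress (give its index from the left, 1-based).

The word has 9 syllables; the first syllable is syllable 1 (de).
Primary stress: syllable 1 → ˈde.sko:.mu:m.ga.gi.breg.fa.kle.mi.

1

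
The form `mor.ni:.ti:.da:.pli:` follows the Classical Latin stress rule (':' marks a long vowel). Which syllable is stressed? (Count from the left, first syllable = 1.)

Classical Latin: stress the penult if heavy (long vowel or closed), else the antepenult.
Weights: 3 ti: H, 4 da: H, 5 pli: H.
The penult (syllable 4, da:) is heavy, so it takes stress.
Stress on syllable 4: mor.ni:.ti:.ˈda:.pli:.

4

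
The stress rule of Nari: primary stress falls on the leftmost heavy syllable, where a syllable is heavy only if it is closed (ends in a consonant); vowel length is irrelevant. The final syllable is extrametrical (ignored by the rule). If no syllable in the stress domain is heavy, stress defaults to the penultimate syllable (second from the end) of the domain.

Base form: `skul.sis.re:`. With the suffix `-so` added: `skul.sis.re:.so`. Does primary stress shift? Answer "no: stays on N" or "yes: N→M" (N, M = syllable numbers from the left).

no: stays on 1

Base `skul.sis.re:` (3 syllables):
  The final syllable (3, re:) is extrametrical; the stress domain is syllables 1–2.
  Weights: 1 skul H, 2 sis H.
  Heavy syllables in the domain: 1, 2. The leftmost is syllable 1 (skul).
  → primary stress on syllable 1.
Suffixed `skul.sis.re:.so` (4 syllables):
  The final syllable (4, so) is extrametrical; the stress domain is syllables 1–3.
  Weights: 1 skul H, 2 sis H, 3 re: L.
  Heavy syllables in the domain: 1, 2. The leftmost is syllable 1 (skul).
  → primary stress on syllable 1.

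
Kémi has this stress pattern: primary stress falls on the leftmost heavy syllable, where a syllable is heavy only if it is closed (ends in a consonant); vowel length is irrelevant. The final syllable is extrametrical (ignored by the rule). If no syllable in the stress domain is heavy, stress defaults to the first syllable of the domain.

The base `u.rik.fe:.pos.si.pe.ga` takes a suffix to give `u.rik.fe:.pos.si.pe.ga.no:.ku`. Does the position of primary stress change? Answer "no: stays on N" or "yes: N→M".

Base `u.rik.fe:.pos.si.pe.ga` (7 syllables):
  The final syllable (7, ga) is extrametrical; the stress domain is syllables 1–6.
  Weights: 1 u L, 2 rik H, 3 fe: L, 4 pos H, 5 si L, 6 pe L.
  Heavy syllables in the domain: 2, 4. The leftmost is syllable 2 (rik).
  → primary stress on syllable 2.
Suffixed `u.rik.fe:.pos.si.pe.ga.no:.ku` (9 syllables):
  The final syllable (9, ku) is extrametrical; the stress domain is syllables 1–8.
  Weights: 1 u L, 2 rik H, 3 fe: L, 4 pos H, 5 si L, 6 pe L, 7 ga L, 8 no: L.
  Heavy syllables in the domain: 2, 4. The leftmost is syllable 2 (rik).
  → primary stress on syllable 2.

no: stays on 2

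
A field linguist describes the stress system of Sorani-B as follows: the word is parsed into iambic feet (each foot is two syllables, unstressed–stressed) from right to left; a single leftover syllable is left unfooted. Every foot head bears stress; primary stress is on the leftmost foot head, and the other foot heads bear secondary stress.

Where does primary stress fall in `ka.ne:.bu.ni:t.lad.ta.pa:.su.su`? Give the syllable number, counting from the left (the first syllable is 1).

Parse right to left into iambic (σˈσ) feet: ka (ne:.ˈbu) (ni:t.ˈlad) (ta.ˈpa:) (su.ˈsu). Syllable 1 is left unfooted.
Foot heads (stressed positions): 3, 5, 7, 9.
End Rule Leftmost: primary stress on the leftmost head = syllable 3.
Primary stress: syllable 3 → ka.ne:.ˈbu.ni:t.lad.ta.pa:.su.su.

3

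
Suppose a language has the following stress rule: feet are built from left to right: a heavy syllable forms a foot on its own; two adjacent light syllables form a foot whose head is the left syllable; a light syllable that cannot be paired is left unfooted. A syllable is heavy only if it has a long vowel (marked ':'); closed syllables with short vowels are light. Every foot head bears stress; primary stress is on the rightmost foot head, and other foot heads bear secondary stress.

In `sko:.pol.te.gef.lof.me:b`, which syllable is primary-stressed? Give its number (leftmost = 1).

Weights: 1 sko: H, 2 pol L, 3 te L, 4 gef L, 5 lof L, 6 me:b H.
Parse left to right (heavy = foot alone; LL = one foot; stranded L unfooted): (ˈsko:) (ˈpol.te) (ˈgef.lof) (ˈme:b).
Foot heads: 1, 2, 4, 6.
Primary stress on the rightmost head = syllable 6.
Primary stress: syllable 6 → sko:.pol.te.gef.lof.ˈme:b.

6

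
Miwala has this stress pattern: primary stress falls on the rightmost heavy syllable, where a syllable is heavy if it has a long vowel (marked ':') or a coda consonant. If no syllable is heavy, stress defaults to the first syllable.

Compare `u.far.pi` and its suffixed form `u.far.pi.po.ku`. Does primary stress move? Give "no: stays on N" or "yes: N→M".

Base `u.far.pi` (3 syllables):
  Weights: 1 u L, 2 far H, 3 pi L.
  Heavy syllables in the domain: 2. The rightmost is syllable 2 (far).
  → primary stress on syllable 2.
Suffixed `u.far.pi.po.ku` (5 syllables):
  Weights: 1 u L, 2 far H, 3 pi L, 4 po L, 5 ku L.
  Heavy syllables in the domain: 2. The rightmost is syllable 2 (far).
  → primary stress on syllable 2.

no: stays on 2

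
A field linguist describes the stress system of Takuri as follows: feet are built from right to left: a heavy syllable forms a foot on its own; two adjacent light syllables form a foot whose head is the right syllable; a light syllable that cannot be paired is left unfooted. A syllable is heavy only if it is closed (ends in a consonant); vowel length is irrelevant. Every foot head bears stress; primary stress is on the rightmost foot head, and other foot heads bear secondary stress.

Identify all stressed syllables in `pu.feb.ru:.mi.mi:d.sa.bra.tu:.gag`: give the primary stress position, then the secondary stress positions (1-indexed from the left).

Weights: 1 pu L, 2 feb H, 3 ru: L, 4 mi L, 5 mi:d H, 6 sa L, 7 bra L, 8 tu: L, 9 gag H.
Parse right to left (heavy = foot alone; LL = one foot; stranded L unfooted): pu (ˈfeb) (ru:.ˈmi) (ˈmi:d) sa (bra.ˈtu:) (ˈgag).
Foot heads: 2, 4, 5, 8, 9.
Primary stress on the rightmost head = syllable 9.
Secondary stress on 2, 4, 5, 8: pu.ˌfeb.ru:.ˌmi.ˌmi:d.sa.bra.ˌtu:.ˈgag.

primary 9, secondary 2, 4, 5, 8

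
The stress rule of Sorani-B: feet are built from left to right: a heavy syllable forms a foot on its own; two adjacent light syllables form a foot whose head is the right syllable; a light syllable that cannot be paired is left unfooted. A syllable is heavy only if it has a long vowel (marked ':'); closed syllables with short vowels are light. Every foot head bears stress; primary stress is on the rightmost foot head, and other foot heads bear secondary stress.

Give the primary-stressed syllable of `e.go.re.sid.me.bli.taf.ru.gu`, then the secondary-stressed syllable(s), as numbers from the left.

Weights: 1 e L, 2 go L, 3 re L, 4 sid L, 5 me L, 6 bli L, 7 taf L, 8 ru L, 9 gu L.
Parse left to right (heavy = foot alone; LL = one foot; stranded L unfooted): (e.ˈgo) (re.ˈsid) (me.ˈbli) (taf.ˈru) gu.
Foot heads: 2, 4, 6, 8.
Primary stress on the rightmost head = syllable 8.
Secondary stress on 2, 4, 6: e.ˌgo.re.ˌsid.me.ˌbli.taf.ˈru.gu.

primary 8, secondary 2, 4, 6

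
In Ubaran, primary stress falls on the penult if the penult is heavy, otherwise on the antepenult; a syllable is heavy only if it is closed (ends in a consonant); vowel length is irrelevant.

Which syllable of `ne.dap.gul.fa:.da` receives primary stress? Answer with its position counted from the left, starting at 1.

3

Weights: 3 gul H, 4 fa: L, 5 da L.
The penult (syllable 4, fa:) is light, so stress falls on the antepenult (syllable 3, gul).
Primary stress: syllable 3 → ne.dap.ˈgul.fa:.da.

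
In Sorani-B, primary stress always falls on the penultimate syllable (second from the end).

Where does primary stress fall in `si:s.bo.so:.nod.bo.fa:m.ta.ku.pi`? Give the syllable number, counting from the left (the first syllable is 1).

8

The word has 9 syllables; the penultimate syllable (second from the end) is syllable 8 (ku).
Primary stress: syllable 8 → si:s.bo.so:.nod.bo.fa:m.ta.ˈku.pi.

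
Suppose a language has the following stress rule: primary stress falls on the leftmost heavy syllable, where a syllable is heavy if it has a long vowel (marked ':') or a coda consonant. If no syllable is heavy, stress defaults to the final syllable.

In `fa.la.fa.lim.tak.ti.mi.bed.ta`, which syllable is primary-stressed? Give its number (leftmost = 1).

4

Weights: 1 fa L, 2 la L, 3 fa L, 4 lim H, 5 tak H, 6 ti L, 7 mi L, 8 bed H, 9 ta L.
Heavy syllables in the domain: 4, 5, 8. The leftmost is syllable 4 (lim).
Primary stress: syllable 4 → fa.la.fa.ˈlim.tak.ti.mi.bed.ta.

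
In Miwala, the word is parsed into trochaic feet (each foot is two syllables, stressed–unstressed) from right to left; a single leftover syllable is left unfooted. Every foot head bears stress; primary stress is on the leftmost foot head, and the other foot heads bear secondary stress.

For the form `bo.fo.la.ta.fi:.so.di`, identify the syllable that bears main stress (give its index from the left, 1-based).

Parse right to left into trochaic (ˈσσ) feet: bo (ˈfo.la) (ˈta.fi:) (ˈso.di). Syllable 1 is left unfooted.
Foot heads (stressed positions): 2, 4, 6.
End Rule Leftmost: primary stress on the leftmost head = syllable 2.
Primary stress: syllable 2 → bo.ˈfo.la.ta.fi:.so.di.

2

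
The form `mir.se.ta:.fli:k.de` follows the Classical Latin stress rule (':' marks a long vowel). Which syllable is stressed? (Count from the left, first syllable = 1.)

4

Classical Latin: stress the penult if heavy (long vowel or closed), else the antepenult.
Weights: 3 ta: H, 4 fli:k H, 5 de L.
The penult (syllable 4, fli:k) is heavy, so it takes stress.
Stress on syllable 4: mir.se.ta:.ˈfli:k.de.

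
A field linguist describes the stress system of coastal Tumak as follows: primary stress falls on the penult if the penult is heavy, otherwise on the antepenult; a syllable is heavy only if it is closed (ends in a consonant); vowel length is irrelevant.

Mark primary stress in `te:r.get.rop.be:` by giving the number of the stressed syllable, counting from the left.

3

Weights: 2 get H, 3 rop H, 4 be: L.
The penult (syllable 3, rop) is heavy, so it takes stress.
Primary stress: syllable 3 → te:r.get.ˈrop.be:.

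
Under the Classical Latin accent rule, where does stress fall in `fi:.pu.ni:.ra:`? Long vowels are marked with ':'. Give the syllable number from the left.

Classical Latin: stress the penult if heavy (long vowel or closed), else the antepenult.
Weights: 2 pu L, 3 ni: H, 4 ra: H.
The penult (syllable 3, ni:) is heavy, so it takes stress.
Stress on syllable 3: fi:.pu.ˈni:.ra:.

3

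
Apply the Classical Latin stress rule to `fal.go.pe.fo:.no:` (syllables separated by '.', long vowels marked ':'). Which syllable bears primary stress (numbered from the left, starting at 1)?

4

Classical Latin: stress the penult if heavy (long vowel or closed), else the antepenult.
Weights: 3 pe L, 4 fo: H, 5 no: H.
The penult (syllable 4, fo:) is heavy, so it takes stress.
Stress on syllable 4: fal.go.pe.ˈfo:.no:.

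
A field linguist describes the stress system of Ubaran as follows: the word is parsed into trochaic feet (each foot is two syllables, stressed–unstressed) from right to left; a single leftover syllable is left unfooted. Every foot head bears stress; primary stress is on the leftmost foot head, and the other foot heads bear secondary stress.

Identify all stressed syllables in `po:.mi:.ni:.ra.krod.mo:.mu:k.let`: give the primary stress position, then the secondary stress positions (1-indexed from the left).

Parse right to left into trochaic (ˈσσ) feet: (ˈpo:.mi:) (ˈni:.ra) (ˈkrod.mo:) (ˈmu:k.let).
Foot heads (stressed positions): 1, 3, 5, 7.
End Rule Leftmost: primary stress on the leftmost head = syllable 1.
Secondary stress on 3, 5, 7: ˈpo:.mi:.ˌni:.ra.ˌkrod.mo:.ˌmu:k.let.

primary 1, secondary 3, 5, 7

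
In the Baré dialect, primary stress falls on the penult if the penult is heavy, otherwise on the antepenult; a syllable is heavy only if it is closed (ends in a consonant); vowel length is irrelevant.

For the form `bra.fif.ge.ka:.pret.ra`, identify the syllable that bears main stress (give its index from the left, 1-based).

Weights: 4 ka: L, 5 pret H, 6 ra L.
The penult (syllable 5, pret) is heavy, so it takes stress.
Primary stress: syllable 5 → bra.fif.ge.ka:.ˈpret.ra.

5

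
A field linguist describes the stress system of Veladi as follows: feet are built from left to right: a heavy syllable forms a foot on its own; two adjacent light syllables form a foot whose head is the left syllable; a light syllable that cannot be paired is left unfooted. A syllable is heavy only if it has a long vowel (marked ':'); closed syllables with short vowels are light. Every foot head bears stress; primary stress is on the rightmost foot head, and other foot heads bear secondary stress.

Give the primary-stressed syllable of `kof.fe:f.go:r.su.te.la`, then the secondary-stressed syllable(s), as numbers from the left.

Weights: 1 kof L, 2 fe:f H, 3 go:r H, 4 su L, 5 te L, 6 la L.
Parse left to right (heavy = foot alone; LL = one foot; stranded L unfooted): kof (ˈfe:f) (ˈgo:r) (ˈsu.te) la.
Foot heads: 2, 3, 4.
Primary stress on the rightmost head = syllable 4.
Secondary stress on 2, 3: kof.ˌfe:f.ˌgo:r.ˈsu.te.la.

primary 4, secondary 2, 3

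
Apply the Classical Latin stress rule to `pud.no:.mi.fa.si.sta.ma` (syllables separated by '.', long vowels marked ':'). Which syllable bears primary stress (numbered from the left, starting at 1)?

5

Classical Latin: stress the penult if heavy (long vowel or closed), else the antepenult.
Weights: 5 si L, 6 sta L, 7 ma L.
The penult (syllable 6, sta) is light, so stress falls on the antepenult (syllable 5, si).
Stress on syllable 5: pud.no:.mi.fa.ˈsi.sta.ma.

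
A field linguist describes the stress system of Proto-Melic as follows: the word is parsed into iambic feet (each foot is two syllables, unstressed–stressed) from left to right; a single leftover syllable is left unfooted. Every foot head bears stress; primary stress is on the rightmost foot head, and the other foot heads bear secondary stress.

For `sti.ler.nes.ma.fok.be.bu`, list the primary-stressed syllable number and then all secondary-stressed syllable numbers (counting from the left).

primary 6, secondary 2, 4

Parse left to right into iambic (σˈσ) feet: (sti.ˈler) (nes.ˈma) (fok.ˈbe) bu. Syllable 7 is left unfooted.
Foot heads (stressed positions): 2, 4, 6.
End Rule Rightmost: primary stress on the rightmost head = syllable 6.
Secondary stress on 2, 4: sti.ˌler.nes.ˌma.fok.ˈbe.bu.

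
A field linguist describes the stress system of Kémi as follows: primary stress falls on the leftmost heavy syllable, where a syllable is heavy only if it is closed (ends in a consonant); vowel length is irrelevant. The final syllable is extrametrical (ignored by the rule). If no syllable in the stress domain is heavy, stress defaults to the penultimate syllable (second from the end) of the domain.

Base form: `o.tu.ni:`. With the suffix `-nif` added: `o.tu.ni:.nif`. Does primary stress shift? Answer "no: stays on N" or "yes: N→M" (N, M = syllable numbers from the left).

Base `o.tu.ni:` (3 syllables):
  The final syllable (3, ni:) is extrametrical; the stress domain is syllables 1–2.
  Weights: 1 o L, 2 tu L.
  No heavy syllable in the domain; default to the penultimate syllable (second from the end) of the domain = syllable 1.
  → primary stress on syllable 1.
Suffixed `o.tu.ni:.nif` (4 syllables):
  The final syllable (4, nif) is extrametrical; the stress domain is syllables 1–3.
  Weights: 1 o L, 2 tu L, 3 ni: L.
  No heavy syllable in the domain; default to the penultimate syllable (second from the end) of the domain = syllable 2.
  → primary stress on syllable 2.

yes: 1→2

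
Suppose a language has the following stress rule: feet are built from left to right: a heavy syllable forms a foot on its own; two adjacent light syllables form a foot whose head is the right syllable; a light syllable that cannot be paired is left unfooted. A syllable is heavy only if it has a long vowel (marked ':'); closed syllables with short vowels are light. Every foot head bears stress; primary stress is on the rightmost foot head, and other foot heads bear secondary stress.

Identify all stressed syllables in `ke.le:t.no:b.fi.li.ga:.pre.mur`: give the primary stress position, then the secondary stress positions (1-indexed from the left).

primary 8, secondary 2, 3, 5, 6

Weights: 1 ke L, 2 le:t H, 3 no:b H, 4 fi L, 5 li L, 6 ga: H, 7 pre L, 8 mur L.
Parse left to right (heavy = foot alone; LL = one foot; stranded L unfooted): ke (ˈle:t) (ˈno:b) (fi.ˈli) (ˈga:) (pre.ˈmur).
Foot heads: 2, 3, 5, 6, 8.
Primary stress on the rightmost head = syllable 8.
Secondary stress on 2, 3, 5, 6: ke.ˌle:t.ˌno:b.fi.ˌli.ˌga:.pre.ˈmur.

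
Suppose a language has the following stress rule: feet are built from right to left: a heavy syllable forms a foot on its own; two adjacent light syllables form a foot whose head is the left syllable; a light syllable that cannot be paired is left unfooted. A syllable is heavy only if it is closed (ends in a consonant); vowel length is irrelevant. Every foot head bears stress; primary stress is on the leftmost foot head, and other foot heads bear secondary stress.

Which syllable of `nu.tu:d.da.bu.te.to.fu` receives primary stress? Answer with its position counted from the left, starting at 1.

Weights: 1 nu L, 2 tu:d H, 3 da L, 4 bu L, 5 te L, 6 to L, 7 fu L.
Parse right to left (heavy = foot alone; LL = one foot; stranded L unfooted): nu (ˈtu:d) da (ˈbu.te) (ˈto.fu).
Foot heads: 2, 4, 6.
Primary stress on the leftmost head = syllable 2.
Primary stress: syllable 2 → nu.ˈtu:d.da.bu.te.to.fu.

2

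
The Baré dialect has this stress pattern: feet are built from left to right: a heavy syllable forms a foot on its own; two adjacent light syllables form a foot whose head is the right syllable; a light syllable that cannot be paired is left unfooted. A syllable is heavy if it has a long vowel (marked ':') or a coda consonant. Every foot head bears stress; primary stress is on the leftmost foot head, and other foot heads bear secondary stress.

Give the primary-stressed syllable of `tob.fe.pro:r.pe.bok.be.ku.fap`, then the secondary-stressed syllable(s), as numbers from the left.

primary 1, secondary 3, 5, 7, 8

Weights: 1 tob H, 2 fe L, 3 pro:r H, 4 pe L, 5 bok H, 6 be L, 7 ku L, 8 fap H.
Parse left to right (heavy = foot alone; LL = one foot; stranded L unfooted): (ˈtob) fe (ˈpro:r) pe (ˈbok) (be.ˈku) (ˈfap).
Foot heads: 1, 3, 5, 7, 8.
Primary stress on the leftmost head = syllable 1.
Secondary stress on 3, 5, 7, 8: ˈtob.fe.ˌpro:r.pe.ˌbok.be.ˌku.ˌfap.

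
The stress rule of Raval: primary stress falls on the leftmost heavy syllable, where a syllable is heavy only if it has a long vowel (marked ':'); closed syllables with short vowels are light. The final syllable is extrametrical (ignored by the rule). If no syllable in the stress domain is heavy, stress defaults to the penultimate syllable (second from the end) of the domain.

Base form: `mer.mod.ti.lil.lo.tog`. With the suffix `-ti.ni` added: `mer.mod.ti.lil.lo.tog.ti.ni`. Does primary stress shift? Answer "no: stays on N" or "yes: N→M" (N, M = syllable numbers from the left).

Base `mer.mod.ti.lil.lo.tog` (6 syllables):
  The final syllable (6, tog) is extrametrical; the stress domain is syllables 1–5.
  Weights: 1 mer L, 2 mod L, 3 ti L, 4 lil L, 5 lo L.
  No heavy syllable in the domain; default to the penultimate syllable (second from the end) of the domain = syllable 4.
  → primary stress on syllable 4.
Suffixed `mer.mod.ti.lil.lo.tog.ti.ni` (8 syllables):
  The final syllable (8, ni) is extrametrical; the stress domain is syllables 1–7.
  Weights: 1 mer L, 2 mod L, 3 ti L, 4 lil L, 5 lo L, 6 tog L, 7 ti L.
  No heavy syllable in the domain; default to the penultimate syllable (second from the end) of the domain = syllable 6.
  → primary stress on syllable 6.

yes: 4→6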